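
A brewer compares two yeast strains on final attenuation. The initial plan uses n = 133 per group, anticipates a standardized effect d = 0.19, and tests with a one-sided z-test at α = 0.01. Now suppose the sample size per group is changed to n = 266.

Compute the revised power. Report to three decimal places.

With n = 266 per group: δ = d·√(n/2) = 0.19 × √(266/2) = 2.1912. Critical value z_{0.01} = 2.326.
Revised power = P(Z > 2.326 − δ) = Φ(-0.135) = 0.4462.

Power ≈ 0.446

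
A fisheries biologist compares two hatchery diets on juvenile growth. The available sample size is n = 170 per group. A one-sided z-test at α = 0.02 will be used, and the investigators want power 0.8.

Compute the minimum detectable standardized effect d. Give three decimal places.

Required noncentrality: δ = z_{0.02} + z_{0.20} = 2.054 + 0.842 = 2.895.
δ = d·√(n/2) ⇒ d = δ/√(n/2) = 2.895/√(170/2) = 0.3140.

d ≈ 0.314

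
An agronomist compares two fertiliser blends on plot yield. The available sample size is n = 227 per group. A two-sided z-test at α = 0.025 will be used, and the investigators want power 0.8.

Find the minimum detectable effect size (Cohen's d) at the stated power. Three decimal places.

Required noncentrality: δ = z_{0.0125} + z_{0.20} = 2.241 + 0.842 = 3.083.
(Lower-tail contribution to power is negligible for δ > 0.)
δ = d·√(n/2) ⇒ d = δ/√(n/2) = 3.083/√(227/2) = 0.2894.

d ≈ 0.289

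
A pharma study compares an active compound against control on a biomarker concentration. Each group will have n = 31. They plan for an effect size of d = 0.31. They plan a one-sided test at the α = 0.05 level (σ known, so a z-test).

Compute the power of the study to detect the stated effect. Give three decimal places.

Noncentrality parameter: δ = d·√(n/2) = 0.31 × √(31/2) = 1.2205
Critical value for a one-sided test at α = 0.05: z_α = 1.645.
Power = Φ(δ − 1.645) = Φ(-0.424) = 0.3356.

Power ≈ 0.336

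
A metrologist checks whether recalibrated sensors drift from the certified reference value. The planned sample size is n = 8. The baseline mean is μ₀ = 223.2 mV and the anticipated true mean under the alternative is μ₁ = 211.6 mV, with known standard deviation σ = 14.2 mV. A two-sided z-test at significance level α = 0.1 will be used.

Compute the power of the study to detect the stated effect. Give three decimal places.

Standardized effect: d = |μ₁ − μ₀| / σ = |211.6 − 223.2| / 14.2 = 0.8169
Noncentrality parameter: δ = d·√n = 0.8169 × √8 = 2.3105
Two-sided α = 0.1 → critical value z_{0.05} = 1.645.
Power = Φ(δ − 1.645) + Φ(−δ − 1.645) = Φ(0.666) + Φ(-3.955) = 0.7472 + 0.0000 = 0.7472.

Power ≈ 0.747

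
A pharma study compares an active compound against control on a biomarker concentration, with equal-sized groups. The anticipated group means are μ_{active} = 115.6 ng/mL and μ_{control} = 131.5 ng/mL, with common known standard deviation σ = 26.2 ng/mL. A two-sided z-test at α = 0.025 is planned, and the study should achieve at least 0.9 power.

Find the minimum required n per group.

n = 68 per group

Standardized effect: d = |μ_{active} − μ_{control}| / σ = |115.6 − 131.5| / 26.2 = 0.6069
For power 0.9 need Φ(δ − z_{0.0125}) = 0.9, so δ = z_{0.0125} + z_{0.10} = 2.241 + 1.282 = 3.523.
(For δ > 0 the lower-tail rejection region contributes negligibly to power, so the one-term inversion is standard.)
δ = d·√(n/2) ⇒ n = 2(δ/d)² = 2 × (3.523 / 0.6069)² = 67.40.
Rounding up, n = 68 per group.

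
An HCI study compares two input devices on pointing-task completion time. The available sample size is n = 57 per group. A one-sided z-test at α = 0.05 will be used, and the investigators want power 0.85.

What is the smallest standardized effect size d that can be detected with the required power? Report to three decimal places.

Need Φ(δ − 1.645) = 0.85, so δ = 1.645 + 1.036 = 2.681.
δ = d·√(n/2) ⇒ d = δ/√(n/2) = 2.681/√(57/2) = 0.5023.

d ≈ 0.502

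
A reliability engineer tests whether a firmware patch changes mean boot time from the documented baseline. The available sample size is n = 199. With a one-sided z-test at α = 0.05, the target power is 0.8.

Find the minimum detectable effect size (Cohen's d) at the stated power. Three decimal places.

Required noncentrality: δ = z_{0.05} + z_{0.20} = 1.645 + 0.842 = 2.486.
δ = d·√n ⇒ d = δ/√n = 2.486/√199 = 0.1763.

d ≈ 0.176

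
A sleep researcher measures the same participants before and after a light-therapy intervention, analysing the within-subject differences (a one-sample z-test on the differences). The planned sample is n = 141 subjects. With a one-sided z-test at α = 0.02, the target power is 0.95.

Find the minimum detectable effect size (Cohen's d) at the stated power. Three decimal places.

d ≈ 0.311

Need Φ(δ − 2.054) = 0.95, so δ = 2.054 + 1.645 = 3.699.
δ = d·√n ⇒ d = δ/√n = 3.699/√141 = 0.3115.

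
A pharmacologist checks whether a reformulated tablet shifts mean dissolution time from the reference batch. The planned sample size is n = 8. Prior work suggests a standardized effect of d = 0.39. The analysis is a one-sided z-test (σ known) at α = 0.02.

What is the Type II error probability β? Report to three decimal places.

Noncentrality parameter: λ = d·√n = 0.39 × √8 = 1.1031
Critical value for a one-sided test at α = 0.02: z_α = 2.054.
Power = Φ(λ − 2.054) = Φ(-0.951) = 0.1709.
Type II error: β = 1 − power = 1 − 0.1709 = 0.8291.

β ≈ 0.829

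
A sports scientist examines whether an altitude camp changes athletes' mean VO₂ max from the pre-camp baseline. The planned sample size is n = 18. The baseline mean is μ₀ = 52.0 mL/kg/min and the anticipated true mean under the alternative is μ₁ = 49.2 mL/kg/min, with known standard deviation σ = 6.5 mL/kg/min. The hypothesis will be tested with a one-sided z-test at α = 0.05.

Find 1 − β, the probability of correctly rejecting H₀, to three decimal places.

Standardized effect: d = |μ₁ − μ₀| / σ = |49.2 − 52.0| / 6.5 = 0.4308
Noncentrality parameter: λ = d·√n = 0.4308 × √18 = 1.8276
Critical value for a one-sided test at α = 0.05: z_α = 1.645.
Power = P(Z > 1.645 − λ) = Φ(0.183) = 0.5725.

Power ≈ 0.573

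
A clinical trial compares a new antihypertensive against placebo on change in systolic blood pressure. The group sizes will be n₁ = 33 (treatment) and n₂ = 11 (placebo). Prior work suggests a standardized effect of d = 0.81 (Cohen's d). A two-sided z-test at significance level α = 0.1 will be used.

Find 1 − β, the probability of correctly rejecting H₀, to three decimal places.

Power ≈ 0.752

Noncentrality parameter: δ = d / √(1/n₁ + 1/n₂) = 0.81 / √(1/33 + 1/11) = 2.3265
Critical value for a two-sided test at α = 0.1: z_{α/2} = 1.645.
Power = Φ(δ − 1.645) + Φ(−δ − 1.645) = Φ(0.682) + Φ(-3.971) = 0.7523 + 0.0000 = 0.7523.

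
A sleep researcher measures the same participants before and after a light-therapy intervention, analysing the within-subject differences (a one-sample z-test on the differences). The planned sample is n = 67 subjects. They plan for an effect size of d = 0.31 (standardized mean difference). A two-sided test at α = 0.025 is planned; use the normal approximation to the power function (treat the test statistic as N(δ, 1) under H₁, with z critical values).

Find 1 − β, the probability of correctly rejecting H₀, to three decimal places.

Noncentrality parameter: δ = d·√n = 0.31 × √67 = 2.5375
Critical value for a two-sided test at α = 0.025: z_{α/2} = 2.241.
Power = Φ(δ − 2.241) + Φ(−δ − 2.241) = Φ(0.296) + Φ(-4.779) = 0.6164 + 0.0000 = 0.6164.

Power ≈ 0.616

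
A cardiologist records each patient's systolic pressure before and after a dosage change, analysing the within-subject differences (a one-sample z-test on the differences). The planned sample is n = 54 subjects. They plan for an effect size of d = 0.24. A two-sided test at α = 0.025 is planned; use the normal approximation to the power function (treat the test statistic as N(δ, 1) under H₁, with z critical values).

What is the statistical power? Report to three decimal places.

Power ≈ 0.316

Noncentrality parameter: δ = d·√n = 0.24 × √54 = 1.7636
Critical value for a two-sided test at α = 0.025: z_{α/2} = 2.241.
Power = Φ(δ − 2.241) + Φ(−δ − 2.241) = Φ(-0.478) + Φ(-4.005) = 0.3164 + 0.0000 = 0.3164.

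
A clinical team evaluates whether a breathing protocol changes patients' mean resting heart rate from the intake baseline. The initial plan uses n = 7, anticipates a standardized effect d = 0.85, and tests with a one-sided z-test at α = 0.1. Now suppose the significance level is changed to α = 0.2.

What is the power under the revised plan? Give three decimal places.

δ = d·√n = 0.85 × √7 = 2.2489 (unchanged). New critical value: z_{0.2} = 0.842.
Revised power = Φ(δ − 0.842) = Φ(1.407) = 0.9203.

Power ≈ 0.920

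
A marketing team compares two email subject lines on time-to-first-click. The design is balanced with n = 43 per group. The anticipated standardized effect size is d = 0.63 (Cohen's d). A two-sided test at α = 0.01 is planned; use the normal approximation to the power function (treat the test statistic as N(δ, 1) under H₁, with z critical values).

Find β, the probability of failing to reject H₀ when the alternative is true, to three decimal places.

β ≈ 0.365

Noncentrality parameter: δ = d·√(n/2) = 0.63 × √(43/2) = 2.9212
Two-sided α = 0.01 → critical value z_{0.005} = 2.576.
Power = Φ(δ − 2.576) + Φ(−δ − 2.576) = Φ(0.345) + Φ(-5.497) = 0.6351 + 0.0000 = 0.6351.
Type II error: β = 1 − power = 1 − 0.6351 = 0.3649.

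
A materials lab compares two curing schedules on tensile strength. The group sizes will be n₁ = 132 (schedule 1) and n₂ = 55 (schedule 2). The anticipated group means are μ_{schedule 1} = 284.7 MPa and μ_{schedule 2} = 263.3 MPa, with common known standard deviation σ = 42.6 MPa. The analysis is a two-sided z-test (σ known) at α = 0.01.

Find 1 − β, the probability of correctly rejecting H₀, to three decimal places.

Power ≈ 0.710

Standardized effect: d = |μ_{schedule 1} − μ_{schedule 2}| / σ = |284.7 − 263.3| / 42.6 = 0.5023
Noncentrality parameter: λ = d / √(1/n₁ + 1/n₂) = 0.5023 / √(1/132 + 1/55) = 3.1301
Two-sided α = 0.01 → critical value z_{0.005} = 2.576.
Power = Φ(λ − 2.576) + Φ(−λ − 2.576) = Φ(0.554) + Φ(-5.706) = 0.7103 + 0.0000 = 0.7103.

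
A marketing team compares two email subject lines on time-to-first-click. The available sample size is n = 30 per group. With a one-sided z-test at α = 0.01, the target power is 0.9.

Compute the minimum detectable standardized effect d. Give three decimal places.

d ≈ 0.932

Required noncentrality: δ = z_{0.01} + z_{0.10} = 2.326 + 1.282 = 3.608.
δ = d·√(n/2) ⇒ d = δ/√(n/2) = 3.608/√(30/2) = 0.9316.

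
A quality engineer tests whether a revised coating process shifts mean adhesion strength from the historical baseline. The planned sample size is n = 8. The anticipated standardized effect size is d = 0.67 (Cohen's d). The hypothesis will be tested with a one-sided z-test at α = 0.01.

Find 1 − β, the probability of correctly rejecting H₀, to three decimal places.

Power ≈ 0.333

Noncentrality parameter: δ = d·√n = 0.67 × √8 = 1.8950
One-sided α = 0.01 → critical value z_{0.01} = 2.326.
Power = P(Z > 2.326 − δ) = Φ(-0.431) = 0.3331.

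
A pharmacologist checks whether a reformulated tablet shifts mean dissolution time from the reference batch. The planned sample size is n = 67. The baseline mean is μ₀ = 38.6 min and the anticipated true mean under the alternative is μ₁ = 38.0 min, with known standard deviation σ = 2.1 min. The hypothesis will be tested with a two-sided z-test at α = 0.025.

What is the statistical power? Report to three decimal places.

Standardized effect: d = |μ₁ − μ₀| / σ = |38.0 − 38.6| / 2.1 = 0.2857
Noncentrality parameter: δ = d·√n = 0.2857 × √67 = 2.3387
Two-sided α = 0.025 → critical value z_{0.0125} = 2.241.
Power = Φ(δ − 2.241) + Φ(−δ − 2.241) = Φ(0.097) + Φ(-4.580) = 0.5387 + 0.0000 = 0.5387.

Power ≈ 0.539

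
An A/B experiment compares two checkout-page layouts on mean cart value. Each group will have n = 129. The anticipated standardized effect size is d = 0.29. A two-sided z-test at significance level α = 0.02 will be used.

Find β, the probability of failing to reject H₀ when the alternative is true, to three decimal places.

Noncentrality parameter: δ = d·√(n/2) = 0.29 × √(129/2) = 2.3290
Critical value for a two-sided test at α = 0.02: z_{α/2} = 2.326.
Power = Φ(δ − 2.326) + Φ(−δ − 2.326) = Φ(0.003) + Φ(-4.655) = 0.5011 + 0.0000 = 0.5011.
Type II error: β = 1 − power = 1 − 0.5011 = 0.4989.

β ≈ 0.499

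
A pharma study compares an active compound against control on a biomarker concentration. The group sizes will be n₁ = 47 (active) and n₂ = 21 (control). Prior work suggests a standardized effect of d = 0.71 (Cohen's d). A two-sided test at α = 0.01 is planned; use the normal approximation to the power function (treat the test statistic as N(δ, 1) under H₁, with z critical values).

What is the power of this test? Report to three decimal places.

Power ≈ 0.551

Noncentrality parameter: δ = d / √(1/n₁ + 1/n₂) = 0.71 / √(1/47 + 1/21) = 2.7050
Two-sided α = 0.01 → critical value z_{0.005} = 2.576.
Power = Φ(δ − 2.576) + Φ(−δ − 2.576) = Φ(0.129) + Φ(-5.281) = 0.5514 + 0.0000 = 0.5514.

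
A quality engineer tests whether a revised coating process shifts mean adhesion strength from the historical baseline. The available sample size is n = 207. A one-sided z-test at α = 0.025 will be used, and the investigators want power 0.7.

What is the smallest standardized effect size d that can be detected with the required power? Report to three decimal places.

d ≈ 0.173

Required noncentrality: δ = z_{0.025} + z_{0.30} = 1.960 + 0.524 = 2.484.
δ = d·√n ⇒ d = δ/√n = 2.484/√207 = 0.1727.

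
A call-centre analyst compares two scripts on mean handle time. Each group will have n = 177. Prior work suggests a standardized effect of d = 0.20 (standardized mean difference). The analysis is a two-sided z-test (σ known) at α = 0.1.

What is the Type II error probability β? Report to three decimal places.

Noncentrality parameter: δ = d·√(n/2) = 0.20 × √(177/2) = 1.8815
Critical value for a two-sided test at α = 0.1: z_{α/2} = 1.645.
Power = Φ(δ − 1.645) + Φ(−δ − 1.645) = Φ(0.237) + Φ(-3.526) = 0.5935 + 0.0002 = 0.5937.
Type II error: β = 1 − power = 1 − 0.5937 = 0.4063.

β ≈ 0.406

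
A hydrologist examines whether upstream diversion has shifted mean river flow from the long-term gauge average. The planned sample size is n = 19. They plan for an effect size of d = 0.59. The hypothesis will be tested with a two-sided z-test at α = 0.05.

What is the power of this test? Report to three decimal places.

Power ≈ 0.730

Noncentrality parameter: δ = d·√n = 0.59 × √19 = 2.5718
Two-sided α = 0.05 → critical value z_{0.025} = 1.960.
Power = Φ(δ − 1.960) + Φ(−δ − 1.960) = Φ(0.612) + Φ(-4.532) = 0.7297 + 0.0000 = 0.7297.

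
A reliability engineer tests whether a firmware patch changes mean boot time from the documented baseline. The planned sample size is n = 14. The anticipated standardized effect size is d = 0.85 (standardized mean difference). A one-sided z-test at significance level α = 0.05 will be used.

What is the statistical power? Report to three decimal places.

Power ≈ 0.938

Noncentrality parameter: δ = d·√n = 0.85 × √14 = 3.1804
Critical value for a one-sided test at α = 0.05: z_α = 1.645.
Power = P(Z > 1.645 − δ) = Φ(1.536) = 0.9377.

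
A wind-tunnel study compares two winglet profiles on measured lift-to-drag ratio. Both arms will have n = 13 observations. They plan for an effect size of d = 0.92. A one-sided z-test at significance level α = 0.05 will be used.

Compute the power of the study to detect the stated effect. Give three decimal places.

Noncentrality parameter: δ = d·√(n/2) = 0.92 × √(13/2) = 2.3455
One-sided α = 0.05 → critical value z_{0.05} = 1.645.
Power = Φ(δ − 1.645) = Φ(0.701) = 0.7583.

Power ≈ 0.758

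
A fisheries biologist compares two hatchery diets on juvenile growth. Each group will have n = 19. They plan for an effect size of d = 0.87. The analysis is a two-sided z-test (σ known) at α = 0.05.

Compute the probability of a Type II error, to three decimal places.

β ≈ 0.235

Noncentrality parameter: δ = d·√(n/2) = 0.87 × √(19/2) = 2.6815
Critical value for a two-sided test at α = 0.05: z_{α/2} = 1.960.
Power = Φ(δ − 1.960) + Φ(−δ − 1.960) = Φ(0.722) + Φ(-4.641) = 0.7647 + 0.0000 = 0.7647.
Type II error: β = 1 − power = 1 − 0.7647 = 0.2353.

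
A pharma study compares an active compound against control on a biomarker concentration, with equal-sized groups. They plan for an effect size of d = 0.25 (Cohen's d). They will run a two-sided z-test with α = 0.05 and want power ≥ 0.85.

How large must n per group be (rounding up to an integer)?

Set Φ(δ − 1.960) = 0.85; then δ − 1.960 = Φ⁻¹(0.85) = 1.036, giving δ = 2.996.
(For δ > 0 the lower-tail rejection region contributes negligibly to power, so the one-term inversion is standard.)
δ = d·√(n/2) ⇒ n = 2(δ/d)² = 2 × (2.996 / 0.25)² = 287.31.
Round up to the next whole unit.

n = 288 per group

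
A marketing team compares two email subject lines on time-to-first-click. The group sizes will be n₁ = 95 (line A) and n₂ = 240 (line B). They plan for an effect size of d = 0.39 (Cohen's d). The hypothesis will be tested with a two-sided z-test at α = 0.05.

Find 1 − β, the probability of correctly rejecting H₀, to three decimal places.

Power ≈ 0.896

Noncentrality parameter: λ = d / √(1/n₁ + 1/n₂) = 0.39 / √(1/95 + 1/240) = 3.2174
Critical value for a two-sided test at α = 0.05: z_{α/2} = 1.960.
Power = Φ(λ − 1.960) + Φ(−λ − 1.960) = Φ(1.257) + Φ(-5.177) = 0.8957 + 0.0000 = 0.8957.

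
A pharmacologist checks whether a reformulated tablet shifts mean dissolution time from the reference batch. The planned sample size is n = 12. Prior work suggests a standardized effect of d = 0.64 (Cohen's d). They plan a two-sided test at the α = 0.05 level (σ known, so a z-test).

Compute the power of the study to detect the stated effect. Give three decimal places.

Noncentrality parameter: δ = d·√n = 0.64 × √12 = 2.2170
Critical value for a two-sided test at α = 0.05: z_{α/2} = 1.960.
Power = Φ(δ − 1.960) + Φ(−δ − 1.960) = Φ(0.257) + Φ(-4.177) = 0.6014 + 0.0000 = 0.6014.

Power ≈ 0.601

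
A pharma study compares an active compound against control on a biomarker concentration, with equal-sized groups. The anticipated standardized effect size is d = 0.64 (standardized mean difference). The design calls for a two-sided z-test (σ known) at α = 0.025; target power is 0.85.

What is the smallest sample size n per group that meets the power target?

n = 53 per group

For power 0.85 need Φ(δ − z_{0.0125}) = 0.85, so δ = z_{0.0125} + z_{0.15} = 2.241 + 1.036 = 3.278.
(For δ > 0 the lower-tail rejection region contributes negligibly to power, so the one-term inversion is standard.)
δ = d·√(n/2) ⇒ n = 2(δ/d)² = 2 × (3.278 / 0.64)² = 52.46.
Round up to the next whole unit.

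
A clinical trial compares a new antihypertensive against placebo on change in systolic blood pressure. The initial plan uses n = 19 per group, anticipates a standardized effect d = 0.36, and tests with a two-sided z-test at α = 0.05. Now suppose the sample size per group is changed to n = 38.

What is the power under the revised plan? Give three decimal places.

Power ≈ 0.348

With n = 38 per group: δ = d·√(n/2) = 0.36 × √(38/2) = 1.5692. Critical value z_{0.025} = 1.960.
Revised power = Φ(δ − 1.960) + Φ(−δ − 1.960) = Φ(-0.391) + Φ(-3.529) = 0.3480 + 0.0002 = 0.3482.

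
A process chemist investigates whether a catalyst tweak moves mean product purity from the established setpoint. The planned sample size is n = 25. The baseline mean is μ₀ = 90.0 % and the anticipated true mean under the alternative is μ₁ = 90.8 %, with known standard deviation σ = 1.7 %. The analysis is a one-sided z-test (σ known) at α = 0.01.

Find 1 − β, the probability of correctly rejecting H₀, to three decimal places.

Power ≈ 0.511

Standardized effect: d = |μ₁ − μ₀| / σ = |90.8 − 90.0| / 1.7 = 0.4706
Noncentrality parameter: δ = d·√n = 0.4706 × √25 = 2.3529
One-sided α = 0.01 → critical value z_{0.01} = 2.326.
Power = Φ(δ − 2.326) = Φ(0.027) = 0.5106.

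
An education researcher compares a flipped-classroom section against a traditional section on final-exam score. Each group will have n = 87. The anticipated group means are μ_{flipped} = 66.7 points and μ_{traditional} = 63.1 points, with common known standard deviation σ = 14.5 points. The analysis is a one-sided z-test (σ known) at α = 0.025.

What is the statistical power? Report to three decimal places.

Standardized effect: d = |μ_{flipped} − μ_{traditional}| / σ = |66.7 − 63.1| / 14.5 = 0.2483
Noncentrality parameter: δ = d·√(n/2) = 0.2483 × √(87/2) = 1.6375
Critical value for a one-sided test at α = 0.025: z_α = 1.960.
Power = Φ(δ − 1.960) = Φ(-0.322) = 0.3735.

Power ≈ 0.374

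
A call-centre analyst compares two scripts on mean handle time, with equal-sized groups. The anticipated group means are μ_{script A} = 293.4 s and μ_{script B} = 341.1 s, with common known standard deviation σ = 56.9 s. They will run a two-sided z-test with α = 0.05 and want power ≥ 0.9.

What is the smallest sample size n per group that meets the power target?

Standardized effect: d = |μ_{script A} − μ_{script B}| / σ = |293.4 − 341.1| / 56.9 = 0.8383
For power 0.9 need Φ(δ − z_{0.025}) = 0.9, so δ = z_{0.025} + z_{0.10} = 1.960 + 1.282 = 3.242.
(Ignoring the negligible lower-tail rejection probability gives the usual closed-form inversion.)
δ = d·√(n/2) ⇒ n = 2(δ/d)² = 2 × (3.242 / 0.8383)² = 29.90.
Round up to the next whole unit.

n = 30 per group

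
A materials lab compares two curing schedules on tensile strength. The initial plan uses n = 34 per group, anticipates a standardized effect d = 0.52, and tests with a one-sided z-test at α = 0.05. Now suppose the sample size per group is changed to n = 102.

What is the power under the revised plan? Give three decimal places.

Power ≈ 0.981

With n = 102 per group: δ = d·√(n/2) = 0.52 × √(102/2) = 3.7135. Critical value z_{0.05} = 1.645.
Revised power = P(Z > 1.645 − δ) = Φ(2.069) = 0.9807.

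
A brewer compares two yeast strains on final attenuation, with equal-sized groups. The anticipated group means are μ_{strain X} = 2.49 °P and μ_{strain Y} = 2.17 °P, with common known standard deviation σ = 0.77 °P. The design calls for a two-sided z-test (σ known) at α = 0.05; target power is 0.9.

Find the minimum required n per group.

Standardized effect: d = |μ_{strain X} − μ_{strain Y}| / σ = |2.49 − 2.17| / 0.77 = 0.4156
For power 0.9 need Φ(δ − z_{0.025}) = 0.9, so δ = z_{0.025} + z_{0.10} = 1.960 + 1.282 = 3.242.
(Ignoring the negligible lower-tail rejection probability gives the usual closed-form inversion.)
δ = d·√(n/2) ⇒ n = 2(δ/d)² = 2 × (3.242 / 0.4156)² = 121.68.
Round up to the next whole unit.

n = 122 per group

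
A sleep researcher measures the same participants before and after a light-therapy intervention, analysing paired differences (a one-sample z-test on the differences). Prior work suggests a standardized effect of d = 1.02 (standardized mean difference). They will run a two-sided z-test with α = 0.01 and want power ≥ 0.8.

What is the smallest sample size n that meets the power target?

For power 0.8 need Φ(δ − z_{0.005}) = 0.8, so δ = z_{0.005} + z_{0.20} = 2.576 + 0.842 = 3.417.
(For δ > 0 the lower-tail rejection region contributes negligibly to power, so the one-term inversion is standard.)
δ = d·√n ⇒ n = (δ/d)² = (3.417 / 1.02)² = 11.23.
Rounding up, n = 12.

n = 12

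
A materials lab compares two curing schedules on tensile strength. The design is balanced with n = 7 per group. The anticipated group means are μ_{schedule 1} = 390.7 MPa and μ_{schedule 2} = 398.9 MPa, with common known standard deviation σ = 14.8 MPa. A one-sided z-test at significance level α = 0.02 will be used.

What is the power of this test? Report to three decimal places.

Standardized effect: d = |μ_{schedule 1} − μ_{schedule 2}| / σ = |390.7 − 398.9| / 14.8 = 0.5541
Noncentrality parameter: δ = d·√(n/2) = 0.5541 × √(7/2) = 1.0365
One-sided α = 0.02 → critical value z_{0.02} = 2.054.
Power = Φ(δ − 2.054) = Φ(-1.017) = 0.1545.

Power ≈ 0.155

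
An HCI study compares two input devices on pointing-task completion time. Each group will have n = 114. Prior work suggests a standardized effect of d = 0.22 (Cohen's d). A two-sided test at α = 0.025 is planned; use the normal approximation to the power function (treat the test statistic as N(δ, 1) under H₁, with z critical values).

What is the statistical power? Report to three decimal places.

Noncentrality parameter: δ = d·√(n/2) = 0.22 × √(114/2) = 1.6610
Two-sided α = 0.025 → critical value z_{0.0125} = 2.241.
Power = Φ(δ − 2.241) + Φ(−δ − 2.241) = Φ(-0.580) + Φ(-3.902) = 0.2808 + 0.0000 = 0.2809.

Power ≈ 0.281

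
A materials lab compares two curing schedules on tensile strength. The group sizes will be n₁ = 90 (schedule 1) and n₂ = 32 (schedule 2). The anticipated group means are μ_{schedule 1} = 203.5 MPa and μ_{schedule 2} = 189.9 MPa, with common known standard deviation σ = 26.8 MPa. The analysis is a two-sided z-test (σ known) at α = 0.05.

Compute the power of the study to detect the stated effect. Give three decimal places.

Standardized effect: d = |μ_{schedule 1} − μ_{schedule 2}| / σ = |203.5 − 189.9| / 26.8 = 0.5075
Noncentrality parameter: δ = d / √(1/n₁ + 1/n₂) = 0.5075 / √(1/90 + 1/32) = 2.4656
Two-sided α = 0.05 → critical value z_{0.025} = 1.960.
Power = Φ(δ − 1.960) + Φ(−δ − 1.960) = Φ(0.506) + Φ(-4.426) = 0.6934 + 0.0000 = 0.6934.

Power ≈ 0.693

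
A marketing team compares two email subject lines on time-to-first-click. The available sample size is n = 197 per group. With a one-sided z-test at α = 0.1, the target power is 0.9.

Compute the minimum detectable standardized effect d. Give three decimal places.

Need Φ(δ − 1.282) = 0.9, so δ = 1.282 + 1.282 = 2.563.
δ = d·√(n/2) ⇒ d = δ/√(n/2) = 2.563/√(197/2) = 0.2583.

d ≈ 0.258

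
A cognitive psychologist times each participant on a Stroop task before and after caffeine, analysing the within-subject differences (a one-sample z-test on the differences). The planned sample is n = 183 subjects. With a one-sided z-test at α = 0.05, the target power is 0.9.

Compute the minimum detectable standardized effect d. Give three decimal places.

Need Φ(δ − 1.645) = 0.9, so δ = 1.645 + 1.282 = 2.926.
δ = d·√n ⇒ d = δ/√n = 2.926/√183 = 0.2163.

d ≈ 0.216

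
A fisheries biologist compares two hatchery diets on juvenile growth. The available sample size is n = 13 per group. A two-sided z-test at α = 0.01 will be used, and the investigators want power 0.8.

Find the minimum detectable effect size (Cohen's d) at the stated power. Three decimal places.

d ≈ 1.340

Required noncentrality: δ = z_{0.005} + z_{0.20} = 2.576 + 0.842 = 3.417.
(The second rejection-region term Φ(−δ − z_{α/2}) is negligible and dropped.)
δ = d·√(n/2) ⇒ d = δ/√(n/2) = 3.417/√(13/2) = 1.3404.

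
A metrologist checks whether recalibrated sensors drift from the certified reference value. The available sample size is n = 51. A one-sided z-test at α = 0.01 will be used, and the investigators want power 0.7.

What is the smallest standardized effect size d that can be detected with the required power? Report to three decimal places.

Required noncentrality: δ = z_{0.01} + z_{0.30} = 2.326 + 0.524 = 2.851.
δ = d·√n ⇒ d = δ/√n = 2.851/√51 = 0.3992.

d ≈ 0.399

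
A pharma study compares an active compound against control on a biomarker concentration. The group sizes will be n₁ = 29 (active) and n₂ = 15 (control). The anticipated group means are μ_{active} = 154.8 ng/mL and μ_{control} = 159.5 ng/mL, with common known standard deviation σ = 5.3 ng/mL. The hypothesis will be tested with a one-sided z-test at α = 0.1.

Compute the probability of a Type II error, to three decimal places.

Standardized effect: d = |μ_{active} − μ_{control}| / σ = |154.8 − 159.5| / 5.3 = 0.8868
Noncentrality parameter: δ = d / √(1/n₁ + 1/n₂) = 0.8868 / √(1/29 + 1/15) = 2.7883
Critical value for a one-sided test at α = 0.1: z_α = 1.282.
Power = P(Z > 1.282 − δ) = Φ(1.507) = 0.9341.
Type II error: β = 1 − power = 1 − 0.9341 = 0.0659.

β ≈ 0.066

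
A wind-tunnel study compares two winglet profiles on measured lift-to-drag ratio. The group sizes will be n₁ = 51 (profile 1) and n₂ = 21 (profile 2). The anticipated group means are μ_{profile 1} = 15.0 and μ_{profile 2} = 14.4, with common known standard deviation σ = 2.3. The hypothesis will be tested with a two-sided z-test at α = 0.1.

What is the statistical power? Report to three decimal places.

Standardized effect: d = |μ_{profile 1} − μ_{profile 2}| / σ = |15.0 − 14.4| / 2.3 = 0.2609
Noncentrality parameter: δ = d / √(1/n₁ + 1/n₂) = 0.2609 / √(1/51 + 1/21) = 1.0061
Critical value for a two-sided test at α = 0.1: z_{α/2} = 1.645.
Power = Φ(δ − 1.645) + Φ(−δ − 1.645) = Φ(-0.639) + Φ(-2.651) = 0.2615 + 0.0040 = 0.2655.

Power ≈ 0.266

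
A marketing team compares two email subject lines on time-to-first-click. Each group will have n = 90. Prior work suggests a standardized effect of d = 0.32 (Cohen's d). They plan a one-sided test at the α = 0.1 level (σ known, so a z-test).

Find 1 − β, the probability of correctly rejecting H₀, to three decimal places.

Power ≈ 0.807

Noncentrality parameter: λ = d·√(n/2) = 0.32 × √(90/2) = 2.1466
One-sided α = 0.1 → critical value z_{0.1} = 1.282.
Power = P(Z > 1.282 − λ) = Φ(0.865) = 0.8065.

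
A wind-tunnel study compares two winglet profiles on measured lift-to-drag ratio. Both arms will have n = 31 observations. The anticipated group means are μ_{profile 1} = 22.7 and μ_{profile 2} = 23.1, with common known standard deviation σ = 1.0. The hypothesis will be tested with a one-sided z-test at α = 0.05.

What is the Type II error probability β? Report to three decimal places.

β ≈ 0.528

Standardized effect: d = |μ_{profile 1} − μ_{profile 2}| / σ = |22.7 − 23.1| / 1.0 = 0.4000
Noncentrality parameter: δ = d·√(n/2) = 0.4000 × √(31/2) = 1.5748
One-sided α = 0.05 → critical value z_{0.05} = 1.645.
Power = P(Z > 1.645 − δ) = Φ(-0.070) = 0.4721.
Type II error: β = 1 − power = 1 − 0.4721 = 0.5279.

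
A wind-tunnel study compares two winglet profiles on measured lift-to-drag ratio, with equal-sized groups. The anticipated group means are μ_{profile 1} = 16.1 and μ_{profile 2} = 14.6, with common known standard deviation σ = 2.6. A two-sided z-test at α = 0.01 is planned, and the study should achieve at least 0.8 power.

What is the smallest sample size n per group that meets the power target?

n = 71 per group

Standardized effect: d = |μ_{profile 1} − μ_{profile 2}| / σ = |16.1 − 14.6| / 2.6 = 0.5769
For power 0.8 need Φ(δ − z_{0.005}) = 0.8, so δ = z_{0.005} + z_{0.20} = 2.576 + 0.842 = 3.417.
(For δ > 0 the lower-tail rejection region contributes negligibly to power, so the one-term inversion is standard.)
δ = d·√(n/2) ⇒ n = 2(δ/d)² = 2 × (3.417 / 0.5769)² = 70.18.
Round up to the next whole unit.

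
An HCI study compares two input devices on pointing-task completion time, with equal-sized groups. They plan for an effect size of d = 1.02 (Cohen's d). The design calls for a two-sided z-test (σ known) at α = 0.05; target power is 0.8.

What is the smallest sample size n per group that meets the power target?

For power 0.8 need Φ(δ − z_{0.025}) = 0.8, so δ = z_{0.025} + z_{0.20} = 1.960 + 0.842 = 2.802.
(For δ > 0 the lower-tail rejection region contributes negligibly to power, so the one-term inversion is standard.)
δ = d·√(n/2) ⇒ n = 2(δ/d)² = 2 × (2.802 / 1.02)² = 15.09.
Rounding up, n = 16 per group.

n = 16 per group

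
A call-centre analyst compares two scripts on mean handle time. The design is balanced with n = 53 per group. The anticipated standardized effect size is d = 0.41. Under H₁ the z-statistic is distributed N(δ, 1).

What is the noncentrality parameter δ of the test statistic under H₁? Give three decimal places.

δ ≈ 2.111

The noncentrality parameter scales effect size by the design's sample-size factor: δ = d·√(n/2) = 0.41 × √(53/2) = 2.1106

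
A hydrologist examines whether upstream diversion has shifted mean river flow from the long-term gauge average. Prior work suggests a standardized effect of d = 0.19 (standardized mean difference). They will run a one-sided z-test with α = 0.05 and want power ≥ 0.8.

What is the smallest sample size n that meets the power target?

n = 172

Set Φ(δ − 1.645) = 0.8; then δ − 1.645 = Φ⁻¹(0.8) = 0.842, giving δ = 2.486.
δ = d·√n ⇒ n = (δ/d)² = (2.486 / 0.19)² = 171.26.
Round up to the next whole unit.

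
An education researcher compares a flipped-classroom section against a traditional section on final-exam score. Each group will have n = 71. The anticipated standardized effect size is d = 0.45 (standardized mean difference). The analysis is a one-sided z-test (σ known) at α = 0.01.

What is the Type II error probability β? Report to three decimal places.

β ≈ 0.361

Noncentrality parameter: δ = d·√(n/2) = 0.45 × √(71/2) = 2.6812
Critical value for a one-sided test at α = 0.01: z_α = 2.326.
Power = Φ(δ − 2.326) = Φ(0.355) = 0.6386.
Type II error: β = 1 − power = 1 − 0.6386 = 0.3614.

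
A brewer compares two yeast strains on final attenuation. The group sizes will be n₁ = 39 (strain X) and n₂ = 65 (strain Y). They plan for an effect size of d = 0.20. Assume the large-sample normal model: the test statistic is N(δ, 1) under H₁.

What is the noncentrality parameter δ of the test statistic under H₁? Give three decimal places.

δ ≈ 0.987

δ = d / √(1/n₁ + 1/n₂) = 0.20 / √(1/39 + 1/65) = 0.9874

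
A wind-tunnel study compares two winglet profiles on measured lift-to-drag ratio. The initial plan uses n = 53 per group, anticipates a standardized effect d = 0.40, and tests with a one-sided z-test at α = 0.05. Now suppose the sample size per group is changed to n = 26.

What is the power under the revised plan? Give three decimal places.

Power ≈ 0.420

With n = 26 per group: δ = d·√(n/2) = 0.40 × √(26/2) = 1.4422. Critical value z_{0.05} = 1.645.
Revised power = Φ(δ − 1.645) = Φ(-0.203) = 0.4197.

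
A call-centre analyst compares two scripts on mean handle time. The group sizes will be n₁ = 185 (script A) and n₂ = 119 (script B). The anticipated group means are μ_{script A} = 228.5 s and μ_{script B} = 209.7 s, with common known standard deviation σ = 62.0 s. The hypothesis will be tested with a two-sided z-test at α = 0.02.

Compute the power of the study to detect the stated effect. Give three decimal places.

Standardized effect: d = |μ_{script A} − μ_{script B}| / σ = |228.5 − 209.7| / 62.0 = 0.3032
Noncentrality parameter: δ = d / √(1/n₁ + 1/n₂) = 0.3032 / √(1/185 + 1/119) = 2.5804
Two-sided α = 0.02 → critical value z_{0.01} = 2.326.
Power = Φ(δ − 2.326) + Φ(−δ − 2.326) = Φ(0.254) + Φ(-4.907) = 0.6003 + 0.0000 = 0.6003.

Power ≈ 0.600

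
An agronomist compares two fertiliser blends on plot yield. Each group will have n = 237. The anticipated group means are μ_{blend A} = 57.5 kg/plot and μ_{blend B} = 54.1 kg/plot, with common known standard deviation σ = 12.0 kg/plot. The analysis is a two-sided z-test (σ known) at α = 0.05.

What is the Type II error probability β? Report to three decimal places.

β ≈ 0.130

Standardized effect: d = |μ_{blend A} − μ_{blend B}| / σ = |57.5 − 54.1| / 12.0 = 0.2833
Noncentrality parameter: δ = d·√(n/2) = 0.2833 × √(237/2) = 3.0843
Critical value for a two-sided test at α = 0.05: z_{α/2} = 1.960.
Power = Φ(δ − 1.960) + Φ(−δ − 1.960) = Φ(1.124) + Φ(-5.044) = 0.8696 + 0.0000 = 0.8696.
Type II error: β = 1 − power = 1 − 0.8696 = 0.1304.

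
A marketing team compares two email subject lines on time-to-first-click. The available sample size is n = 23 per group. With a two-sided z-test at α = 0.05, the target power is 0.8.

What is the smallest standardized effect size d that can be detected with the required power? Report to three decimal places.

d ≈ 0.826

Required noncentrality: δ = z_{0.025} + z_{0.20} = 1.960 + 0.842 = 2.802.
(The second rejection-region term Φ(−δ − z_{α/2}) is negligible and dropped.)
δ = d·√(n/2) ⇒ d = δ/√(n/2) = 2.802/√(23/2) = 0.8261.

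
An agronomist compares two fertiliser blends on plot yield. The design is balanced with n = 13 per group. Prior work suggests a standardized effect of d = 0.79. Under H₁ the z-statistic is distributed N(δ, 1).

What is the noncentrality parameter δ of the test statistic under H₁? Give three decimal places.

δ = d·√(n/2) = 0.79 × √(13/2) = 2.0141

δ ≈ 2.014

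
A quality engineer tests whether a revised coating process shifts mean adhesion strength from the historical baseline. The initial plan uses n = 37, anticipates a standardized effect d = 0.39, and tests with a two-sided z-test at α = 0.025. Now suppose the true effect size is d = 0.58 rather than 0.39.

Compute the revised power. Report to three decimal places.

With d = 0.58: δ = d·√n = 0.58 × √37 = 3.5280. Critical value z_{0.0125} = 2.241.
Revised power = Φ(δ − 2.241) + Φ(−δ − 2.241) = Φ(1.287) + Φ(-5.769) = 0.9009 + 0.0000 = 0.9009.

Power ≈ 0.901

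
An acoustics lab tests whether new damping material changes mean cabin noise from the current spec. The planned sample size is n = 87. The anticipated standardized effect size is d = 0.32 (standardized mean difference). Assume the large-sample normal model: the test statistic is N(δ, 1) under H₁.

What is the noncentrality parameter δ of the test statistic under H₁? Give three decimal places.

δ ≈ 2.985

The noncentrality parameter scales effect size by the design's sample-size factor: δ = d·√n = 0.32 × √87 = 2.9848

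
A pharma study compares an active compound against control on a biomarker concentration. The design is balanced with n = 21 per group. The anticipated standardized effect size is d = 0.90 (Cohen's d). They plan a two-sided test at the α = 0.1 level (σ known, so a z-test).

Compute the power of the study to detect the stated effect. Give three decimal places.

Noncentrality parameter: δ = d·√(n/2) = 0.90 × √(21/2) = 2.9163
Two-sided α = 0.1 → critical value z_{0.05} = 1.645.
Power = Φ(δ − 1.645) + Φ(−δ − 1.645) = Φ(1.271) + Φ(-4.561) = 0.8982 + 0.0000 = 0.8982.

Power ≈ 0.898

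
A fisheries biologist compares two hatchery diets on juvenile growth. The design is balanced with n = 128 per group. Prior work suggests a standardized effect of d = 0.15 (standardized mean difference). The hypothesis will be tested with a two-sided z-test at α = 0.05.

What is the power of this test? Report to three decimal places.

Noncentrality parameter: δ = d·√(n/2) = 0.15 × √(128/2) = 1.2000
Two-sided α = 0.05 → critical value z_{0.025} = 1.960.
Power = Φ(δ − 1.960) + Φ(−δ − 1.960) = Φ(-0.760) + Φ(-3.160) = 0.2236 + 0.0008 = 0.2244.

Power ≈ 0.224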